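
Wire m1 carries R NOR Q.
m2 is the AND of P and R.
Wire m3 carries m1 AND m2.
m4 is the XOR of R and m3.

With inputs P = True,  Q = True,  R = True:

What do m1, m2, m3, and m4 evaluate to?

m1 = False, m2 = True, m3 = False, m4 = True

m1 = R NOR Q = True NOR True = False
m2 = P AND R = True AND True = True
m3 = m1 AND m2 = False AND True = False
m4 = R XOR m3 = True XOR False = True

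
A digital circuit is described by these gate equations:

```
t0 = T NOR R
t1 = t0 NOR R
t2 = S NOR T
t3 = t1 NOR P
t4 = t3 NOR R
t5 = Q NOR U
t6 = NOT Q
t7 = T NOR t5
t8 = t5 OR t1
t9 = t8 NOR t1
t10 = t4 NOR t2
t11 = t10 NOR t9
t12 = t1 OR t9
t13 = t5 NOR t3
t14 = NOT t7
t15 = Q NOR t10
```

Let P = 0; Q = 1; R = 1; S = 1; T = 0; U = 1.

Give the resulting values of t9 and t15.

t9 = 1  t15 = 0

t0 = T NOR R = 0 NOR 1 = 0
t1 = t0 NOR R = 0 NOR 1 = 0
t2 = S NOR T = 1 NOR 0 = 0
t3 = t1 NOR P = 0 NOR 0 = 1
t4 = t3 NOR R = 1 NOR 1 = 0
t5 = Q NOR U = 1 NOR 1 = 0
t8 = t5 OR t1 = 0 OR 0 = 0
t9 = t8 NOR t1 = 0 NOR 0 = 1
t10 = t4 NOR t2 = 0 NOR 0 = 1
t15 = Q NOR t10 = 1 NOR 1 = 0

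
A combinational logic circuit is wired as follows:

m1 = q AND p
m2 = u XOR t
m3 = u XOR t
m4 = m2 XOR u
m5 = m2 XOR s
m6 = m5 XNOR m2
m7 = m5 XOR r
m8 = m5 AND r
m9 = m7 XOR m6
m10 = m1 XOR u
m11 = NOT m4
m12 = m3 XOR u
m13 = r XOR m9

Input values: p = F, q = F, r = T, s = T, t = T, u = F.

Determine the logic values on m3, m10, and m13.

m3 = T, m10 = F, m13 = F

m1 = q AND p = F AND F = F
m2 = u XOR t = F XOR T = T
m3 = u XOR t = F XOR T = T
m5 = m2 XOR s = T XOR T = F
m6 = m5 XNOR m2 = F XNOR T = F
m7 = m5 XOR r = F XOR T = T
m9 = m7 XOR m6 = T XOR F = T
m10 = m1 XOR u = F XOR F = F
m13 = r XOR m9 = T XOR T = F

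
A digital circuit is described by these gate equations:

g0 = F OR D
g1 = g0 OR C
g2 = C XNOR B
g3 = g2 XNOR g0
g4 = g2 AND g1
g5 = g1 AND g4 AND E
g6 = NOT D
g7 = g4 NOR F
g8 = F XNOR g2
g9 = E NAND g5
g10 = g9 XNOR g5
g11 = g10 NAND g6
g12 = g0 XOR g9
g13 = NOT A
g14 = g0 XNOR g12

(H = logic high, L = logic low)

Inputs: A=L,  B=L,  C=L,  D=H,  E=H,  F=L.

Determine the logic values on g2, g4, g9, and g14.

g2 = H, g4 = H, g9 = L, g14 = H

g0 = F OR D = L OR H = H
g1 = g0 OR C = H OR L = H
g2 = C XNOR B = L XNOR L = H
g4 = g2 AND g1 = H AND H = H
g5 = g1 AND g4 AND E = H AND H AND H = H
g9 = E NAND g5 = H NAND H = L
g12 = g0 XOR g9 = H XOR L = H
g14 = g0 XNOR g12 = H XNOR H = H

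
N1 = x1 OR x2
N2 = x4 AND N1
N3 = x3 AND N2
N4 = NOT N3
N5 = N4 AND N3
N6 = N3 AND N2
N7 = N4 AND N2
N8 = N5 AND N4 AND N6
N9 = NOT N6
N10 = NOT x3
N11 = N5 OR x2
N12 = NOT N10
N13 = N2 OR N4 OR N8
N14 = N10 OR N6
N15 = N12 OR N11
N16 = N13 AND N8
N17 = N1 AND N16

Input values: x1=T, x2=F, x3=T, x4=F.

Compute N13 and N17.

N13 = T; N17 = F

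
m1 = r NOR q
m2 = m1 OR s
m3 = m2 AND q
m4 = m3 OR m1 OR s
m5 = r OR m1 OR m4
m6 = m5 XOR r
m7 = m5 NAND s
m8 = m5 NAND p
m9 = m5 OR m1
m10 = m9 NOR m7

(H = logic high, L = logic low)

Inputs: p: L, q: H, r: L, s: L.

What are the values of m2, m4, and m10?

m1 = r NOR q = L NOR H = L
m2 = m1 OR s = L OR L = L
m3 = m2 AND q = L AND H = L
m4 = m3 OR m1 OR s = L OR L OR L = L
m5 = r OR m1 OR m4 = L OR L OR L = L
m7 = m5 NAND s = L NAND L = H
m9 = m5 OR m1 = L OR L = L
m10 = m9 NOR m7 = L NOR H = L

m2 = L, m4 = L, m10 = L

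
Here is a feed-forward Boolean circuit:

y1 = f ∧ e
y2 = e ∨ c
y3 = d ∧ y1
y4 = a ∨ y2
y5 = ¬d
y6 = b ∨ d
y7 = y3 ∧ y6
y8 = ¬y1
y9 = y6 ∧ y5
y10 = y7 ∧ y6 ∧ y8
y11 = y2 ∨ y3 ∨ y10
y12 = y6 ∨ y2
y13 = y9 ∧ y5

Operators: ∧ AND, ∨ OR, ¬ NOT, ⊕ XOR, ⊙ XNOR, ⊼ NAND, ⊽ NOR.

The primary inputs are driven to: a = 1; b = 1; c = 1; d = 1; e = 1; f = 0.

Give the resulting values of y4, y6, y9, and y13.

y4 = 1, y6 = 1, y9 = 0, y13 = 0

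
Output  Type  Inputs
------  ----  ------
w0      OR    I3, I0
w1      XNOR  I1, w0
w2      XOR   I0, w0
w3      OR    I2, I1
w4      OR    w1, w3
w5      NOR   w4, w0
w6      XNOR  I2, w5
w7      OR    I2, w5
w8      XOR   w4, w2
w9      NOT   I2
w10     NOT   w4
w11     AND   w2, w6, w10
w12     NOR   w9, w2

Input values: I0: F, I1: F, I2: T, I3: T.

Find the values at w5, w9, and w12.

w5 = F, w9 = F, w12 = F

w0 = I3 OR I0 = T OR F = T
w1 = I1 XNOR w0 = F XNOR T = F
w2 = I0 XOR w0 = F XOR T = T
w3 = I2 OR I1 = T OR F = T
w4 = w1 OR w3 = F OR T = T
w5 = w4 NOR w0 = T NOR T = F
w9 = NOT I2 = NOT T = F
w12 = w9 NOR w2 = F NOR T = F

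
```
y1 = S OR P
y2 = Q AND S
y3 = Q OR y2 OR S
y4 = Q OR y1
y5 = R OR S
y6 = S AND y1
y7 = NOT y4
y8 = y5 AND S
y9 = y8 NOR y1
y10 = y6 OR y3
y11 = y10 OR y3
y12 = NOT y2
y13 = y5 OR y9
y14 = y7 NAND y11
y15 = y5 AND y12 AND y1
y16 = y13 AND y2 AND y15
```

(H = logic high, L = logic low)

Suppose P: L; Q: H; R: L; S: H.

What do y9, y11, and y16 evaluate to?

y1 = S OR P = H OR L = H
y2 = Q AND S = H AND H = H
y3 = Q OR y2 OR S = H OR H OR H = H
y5 = R OR S = L OR H = H
y6 = S AND y1 = H AND H = H
y8 = y5 AND S = H AND H = H
y9 = y8 NOR y1 = H NOR H = L
y10 = y6 OR y3 = H OR H = H
y11 = y10 OR y3 = H OR H = H
y12 = NOT y2 = NOT H = L
y13 = y5 OR y9 = H OR L = H
y15 = y5 AND y12 AND y1 = H AND L AND H = L
y16 = y13 AND y2 AND y15 = H AND H AND L = L

y9 = L  y11 = H  y16 = L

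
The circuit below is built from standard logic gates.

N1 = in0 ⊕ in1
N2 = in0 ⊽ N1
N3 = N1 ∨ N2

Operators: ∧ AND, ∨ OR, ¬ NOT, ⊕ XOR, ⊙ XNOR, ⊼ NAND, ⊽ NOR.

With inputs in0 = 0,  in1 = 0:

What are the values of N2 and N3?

N1 = in0 XOR in1 = 0 XOR 0 = 0
N2 = in0 NOR N1 = 0 NOR 0 = 1
N3 = N1 OR N2 = 0 OR 1 = 1

N2 = 1, N3 = 1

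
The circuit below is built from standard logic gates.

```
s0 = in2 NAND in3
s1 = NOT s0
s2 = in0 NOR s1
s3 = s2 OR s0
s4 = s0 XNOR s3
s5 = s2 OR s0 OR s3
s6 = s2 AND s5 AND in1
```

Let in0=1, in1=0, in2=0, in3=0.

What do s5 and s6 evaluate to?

s0 = in2 NAND in3 = 0 NAND 0 = 1
s1 = NOT s0 = NOT 1 = 0
s2 = in0 NOR s1 = 1 NOR 0 = 0
s3 = s2 OR s0 = 0 OR 1 = 1
s5 = s2 OR s0 OR s3 = 0 OR 1 OR 1 = 1
s6 = s2 AND s5 AND in1 = 0 AND 1 AND 0 = 0

s5 = 1  s6 = 0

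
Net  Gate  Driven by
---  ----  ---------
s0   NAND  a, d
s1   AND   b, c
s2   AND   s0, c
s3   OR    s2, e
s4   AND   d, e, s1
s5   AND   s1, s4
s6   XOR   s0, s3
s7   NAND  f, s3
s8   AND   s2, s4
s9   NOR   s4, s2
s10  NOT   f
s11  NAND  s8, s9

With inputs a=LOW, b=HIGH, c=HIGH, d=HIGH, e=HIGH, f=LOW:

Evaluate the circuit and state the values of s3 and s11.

s0 = a NAND d = LOW NAND HIGH = HIGH
s1 = b AND c = HIGH AND HIGH = HIGH
s2 = s0 AND c = HIGH AND HIGH = HIGH
s3 = s2 OR e = HIGH OR HIGH = HIGH
s4 = d AND e AND s1 = HIGH AND HIGH AND HIGH = HIGH
s8 = s2 AND s4 = HIGH AND HIGH = HIGH
s9 = s4 NOR s2 = HIGH NOR HIGH = LOW
s11 = s8 NAND s9 = HIGH NAND LOW = HIGH

s3 = HIGH, s11 = HIGH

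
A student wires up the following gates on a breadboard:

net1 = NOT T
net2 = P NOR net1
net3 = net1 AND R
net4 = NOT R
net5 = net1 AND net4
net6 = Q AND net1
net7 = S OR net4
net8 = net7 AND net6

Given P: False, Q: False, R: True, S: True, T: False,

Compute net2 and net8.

net2 = False, net8 = False

net1 = NOT T = NOT False = True
net2 = P NOR net1 = False NOR True = False
net4 = NOT R = NOT True = False
net6 = Q AND net1 = False AND True = False
net7 = S OR net4 = True OR False = True
net8 = net7 AND net6 = True AND False = False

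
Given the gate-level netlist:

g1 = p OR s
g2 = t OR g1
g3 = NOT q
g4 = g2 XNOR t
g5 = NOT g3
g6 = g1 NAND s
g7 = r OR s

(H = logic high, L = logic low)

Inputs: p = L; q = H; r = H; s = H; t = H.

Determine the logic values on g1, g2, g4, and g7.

g1 = p OR s = L OR H = H
g2 = t OR g1 = H OR H = H
g4 = g2 XNOR t = H XNOR H = H
g7 = r OR s = H OR H = H

g1 = H  g2 = H  g4 = H  g7 = H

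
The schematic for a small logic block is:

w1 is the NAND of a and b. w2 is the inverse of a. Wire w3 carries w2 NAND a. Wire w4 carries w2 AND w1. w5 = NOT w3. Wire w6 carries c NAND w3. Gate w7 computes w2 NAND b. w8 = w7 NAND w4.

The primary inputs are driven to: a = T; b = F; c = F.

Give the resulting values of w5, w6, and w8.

w1 = a NAND b = T NAND F = T
w2 = NOT a = NOT T = F
w3 = w2 NAND a = F NAND T = T
w4 = w2 AND w1 = F AND T = F
w5 = NOT w3 = NOT T = F
w6 = c NAND w3 = F NAND T = T
w7 = w2 NAND b = F NAND F = T
w8 = w7 NAND w4 = T NAND F = T

w5 = F  w6 = T  w8 = T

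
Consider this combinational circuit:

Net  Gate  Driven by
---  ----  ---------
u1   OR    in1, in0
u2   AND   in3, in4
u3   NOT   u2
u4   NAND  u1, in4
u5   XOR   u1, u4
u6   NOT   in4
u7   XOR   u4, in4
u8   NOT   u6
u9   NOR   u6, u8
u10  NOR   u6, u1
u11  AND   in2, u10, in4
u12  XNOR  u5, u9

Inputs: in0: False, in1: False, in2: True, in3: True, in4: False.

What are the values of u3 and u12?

u1 = in1 OR in0 = False OR False = False
u2 = in3 AND in4 = True AND False = False
u3 = NOT u2 = NOT False = True
u4 = u1 NAND in4 = False NAND False = True
u5 = u1 XOR u4 = False XOR True = True
u6 = NOT in4 = NOT False = True
u8 = NOT u6 = NOT True = False
u9 = u6 NOR u8 = True NOR False = False
u12 = u5 XNOR u9 = True XNOR False = False

u3 = True  u12 = False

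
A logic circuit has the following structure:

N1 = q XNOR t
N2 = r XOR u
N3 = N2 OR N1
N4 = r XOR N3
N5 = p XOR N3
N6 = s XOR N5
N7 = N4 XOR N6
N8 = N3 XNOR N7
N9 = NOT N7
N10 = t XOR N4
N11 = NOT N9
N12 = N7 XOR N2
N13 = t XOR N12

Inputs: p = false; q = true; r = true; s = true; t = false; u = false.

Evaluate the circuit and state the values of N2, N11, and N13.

N2 = true, N11 = false, N13 = true

N1 = q XNOR t = true XNOR false = false
N2 = r XOR u = true XOR false = true
N3 = N2 OR N1 = true OR false = true
N4 = r XOR N3 = true XOR true = false
N5 = p XOR N3 = false XOR true = true
N6 = s XOR N5 = true XOR true = false
N7 = N4 XOR N6 = false XOR false = false
N9 = NOT N7 = NOT false = true
N11 = NOT N9 = NOT true = false
N12 = N7 XOR N2 = false XOR true = true
N13 = t XOR N12 = false XOR true = true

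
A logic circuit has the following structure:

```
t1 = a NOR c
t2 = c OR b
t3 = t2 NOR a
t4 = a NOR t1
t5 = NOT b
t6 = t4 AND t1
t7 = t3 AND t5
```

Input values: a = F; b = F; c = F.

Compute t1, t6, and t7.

t1 = a NOR c = F NOR F = T
t2 = c OR b = F OR F = F
t3 = t2 NOR a = F NOR F = T
t4 = a NOR t1 = F NOR T = F
t5 = NOT b = NOT F = T
t6 = t4 AND t1 = F AND T = F
t7 = t3 AND t5 = T AND T = T

t1 = T  t6 = F  t7 = T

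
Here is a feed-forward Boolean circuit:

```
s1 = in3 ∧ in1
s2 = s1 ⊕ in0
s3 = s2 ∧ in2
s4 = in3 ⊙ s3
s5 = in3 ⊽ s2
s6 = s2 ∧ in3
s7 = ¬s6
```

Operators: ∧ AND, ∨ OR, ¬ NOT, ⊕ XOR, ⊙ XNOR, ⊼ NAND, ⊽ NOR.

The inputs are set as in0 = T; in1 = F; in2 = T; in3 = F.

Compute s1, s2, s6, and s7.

s1 = F  s2 = T  s6 = F  s7 = T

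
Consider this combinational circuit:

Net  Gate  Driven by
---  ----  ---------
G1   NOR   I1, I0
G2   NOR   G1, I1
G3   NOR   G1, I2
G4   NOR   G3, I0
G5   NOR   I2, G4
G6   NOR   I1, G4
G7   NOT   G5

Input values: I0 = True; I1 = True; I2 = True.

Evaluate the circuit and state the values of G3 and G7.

G3 = False, G7 = True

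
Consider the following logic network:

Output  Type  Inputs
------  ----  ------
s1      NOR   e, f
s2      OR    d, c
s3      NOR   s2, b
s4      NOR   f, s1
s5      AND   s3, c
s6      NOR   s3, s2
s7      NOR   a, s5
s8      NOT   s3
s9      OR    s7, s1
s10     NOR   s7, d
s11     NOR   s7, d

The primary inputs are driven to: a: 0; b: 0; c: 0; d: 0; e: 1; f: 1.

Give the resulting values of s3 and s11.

s2 = d OR c = 0 OR 0 = 0
s3 = s2 NOR b = 0 NOR 0 = 1
s5 = s3 AND c = 1 AND 0 = 0
s7 = a NOR s5 = 0 NOR 0 = 1
s11 = s7 NOR d = 1 NOR 0 = 0

s3 = 1; s11 = 0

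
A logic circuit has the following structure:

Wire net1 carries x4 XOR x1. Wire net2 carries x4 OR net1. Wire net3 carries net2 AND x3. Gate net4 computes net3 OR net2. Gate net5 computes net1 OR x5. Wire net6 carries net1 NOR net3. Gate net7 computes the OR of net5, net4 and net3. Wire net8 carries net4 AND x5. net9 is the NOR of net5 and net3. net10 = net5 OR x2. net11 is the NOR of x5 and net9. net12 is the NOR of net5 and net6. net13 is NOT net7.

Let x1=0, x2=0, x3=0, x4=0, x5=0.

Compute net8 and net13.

net1 = x4 XOR x1 = 0 XOR 0 = 0
net2 = x4 OR net1 = 0 OR 0 = 0
net3 = net2 AND x3 = 0 AND 0 = 0
net4 = net3 OR net2 = 0 OR 0 = 0
net5 = net1 OR x5 = 0 OR 0 = 0
net7 = net5 OR net4 OR net3 = 0 OR 0 OR 0 = 0
net8 = net4 AND x5 = 0 AND 0 = 0
net13 = NOT net7 = NOT 0 = 1

net8 = 0, net13 = 1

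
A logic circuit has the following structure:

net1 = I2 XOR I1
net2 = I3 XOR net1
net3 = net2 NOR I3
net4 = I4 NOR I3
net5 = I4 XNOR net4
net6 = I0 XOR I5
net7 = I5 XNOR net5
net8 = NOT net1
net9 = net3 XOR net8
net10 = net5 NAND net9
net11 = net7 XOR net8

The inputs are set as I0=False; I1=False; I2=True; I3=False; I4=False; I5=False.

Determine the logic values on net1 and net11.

net1 = True  net11 = True

net1 = I2 XOR I1 = True XOR False = True
net4 = I4 NOR I3 = False NOR False = True
net5 = I4 XNOR net4 = False XNOR True = False
net7 = I5 XNOR net5 = False XNOR False = True
net8 = NOT net1 = NOT True = False
net11 = net7 XOR net8 = True XOR False = True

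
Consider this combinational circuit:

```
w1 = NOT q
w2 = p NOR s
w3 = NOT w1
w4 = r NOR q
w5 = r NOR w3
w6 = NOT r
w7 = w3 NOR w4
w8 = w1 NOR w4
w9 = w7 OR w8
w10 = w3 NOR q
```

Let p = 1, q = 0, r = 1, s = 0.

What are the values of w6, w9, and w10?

w1 = NOT q = NOT 0 = 1
w3 = NOT w1 = NOT 1 = 0
w4 = r NOR q = 1 NOR 0 = 0
w6 = NOT r = NOT 1 = 0
w7 = w3 NOR w4 = 0 NOR 0 = 1
w8 = w1 NOR w4 = 1 NOR 0 = 0
w9 = w7 OR w8 = 1 OR 0 = 1
w10 = w3 NOR q = 0 NOR 0 = 1

w6 = 0; w9 = 1; w10 = 1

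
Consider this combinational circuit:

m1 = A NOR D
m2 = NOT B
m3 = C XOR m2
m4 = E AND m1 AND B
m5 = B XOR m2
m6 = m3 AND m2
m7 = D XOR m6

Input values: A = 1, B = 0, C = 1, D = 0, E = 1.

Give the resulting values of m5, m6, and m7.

m2 = NOT B = NOT 0 = 1
m3 = C XOR m2 = 1 XOR 1 = 0
m5 = B XOR m2 = 0 XOR 1 = 1
m6 = m3 AND m2 = 0 AND 1 = 0
m7 = D XOR m6 = 0 XOR 0 = 0

m5 = 1; m6 = 0; m7 = 0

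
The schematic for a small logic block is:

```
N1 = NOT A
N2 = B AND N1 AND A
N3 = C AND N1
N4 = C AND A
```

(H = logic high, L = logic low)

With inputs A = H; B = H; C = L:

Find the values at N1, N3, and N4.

N1 = L, N3 = L, N4 = L

N1 = NOT A = NOT H = L
N3 = C AND N1 = L AND L = L
N4 = C AND A = L AND H = L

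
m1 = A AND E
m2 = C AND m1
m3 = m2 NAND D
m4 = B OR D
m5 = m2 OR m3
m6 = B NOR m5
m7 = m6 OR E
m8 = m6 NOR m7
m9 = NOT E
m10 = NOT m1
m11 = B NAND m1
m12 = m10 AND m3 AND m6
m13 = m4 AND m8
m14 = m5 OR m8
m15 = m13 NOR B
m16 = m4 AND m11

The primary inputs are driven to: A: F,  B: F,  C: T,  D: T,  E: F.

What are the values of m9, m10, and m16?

m1 = A AND E = F AND F = F
m4 = B OR D = F OR T = T
m9 = NOT E = NOT F = T
m10 = NOT m1 = NOT F = T
m11 = B NAND m1 = F NAND F = T
m16 = m4 AND m11 = T AND T = T

m9 = T, m10 = T, m16 = T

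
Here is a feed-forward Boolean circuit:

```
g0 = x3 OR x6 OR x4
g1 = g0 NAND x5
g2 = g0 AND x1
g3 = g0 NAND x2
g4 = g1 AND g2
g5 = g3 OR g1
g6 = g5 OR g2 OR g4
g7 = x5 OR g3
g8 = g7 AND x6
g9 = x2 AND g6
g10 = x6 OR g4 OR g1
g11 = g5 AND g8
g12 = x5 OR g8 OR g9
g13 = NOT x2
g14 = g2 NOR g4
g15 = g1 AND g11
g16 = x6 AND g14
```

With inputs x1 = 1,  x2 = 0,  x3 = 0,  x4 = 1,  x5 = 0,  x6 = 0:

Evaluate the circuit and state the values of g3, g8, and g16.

g0 = x3 OR x6 OR x4 = 0 OR 0 OR 1 = 1
g1 = g0 NAND x5 = 1 NAND 0 = 1
g2 = g0 AND x1 = 1 AND 1 = 1
g3 = g0 NAND x2 = 1 NAND 0 = 1
g4 = g1 AND g2 = 1 AND 1 = 1
g7 = x5 OR g3 = 0 OR 1 = 1
g8 = g7 AND x6 = 1 AND 0 = 0
g14 = g2 NOR g4 = 1 NOR 1 = 0
g16 = x6 AND g14 = 0 AND 0 = 0

g3 = 1, g8 = 0, g16 = 0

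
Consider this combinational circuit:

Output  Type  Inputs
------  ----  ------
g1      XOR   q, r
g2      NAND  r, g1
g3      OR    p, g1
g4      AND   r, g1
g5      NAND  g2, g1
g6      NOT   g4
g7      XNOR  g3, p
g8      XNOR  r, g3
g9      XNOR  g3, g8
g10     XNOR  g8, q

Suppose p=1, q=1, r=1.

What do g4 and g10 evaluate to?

g4 = 0, g10 = 1

g1 = q XOR r = 1 XOR 1 = 0
g3 = p OR g1 = 1 OR 0 = 1
g4 = r AND g1 = 1 AND 0 = 0
g8 = r XNOR g3 = 1 XNOR 1 = 1
g10 = g8 XNOR q = 1 XNOR 1 = 1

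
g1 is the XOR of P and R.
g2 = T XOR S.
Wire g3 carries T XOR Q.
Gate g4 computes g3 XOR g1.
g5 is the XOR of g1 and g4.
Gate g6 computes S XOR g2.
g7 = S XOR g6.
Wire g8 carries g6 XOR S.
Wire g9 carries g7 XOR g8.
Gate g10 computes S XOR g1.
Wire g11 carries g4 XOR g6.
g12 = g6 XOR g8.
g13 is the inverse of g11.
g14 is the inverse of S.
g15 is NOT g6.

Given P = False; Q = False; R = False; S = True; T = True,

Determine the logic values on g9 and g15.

g2 = T XOR S = True XOR True = False
g6 = S XOR g2 = True XOR False = True
g7 = S XOR g6 = True XOR True = False
g8 = g6 XOR S = True XOR True = False
g9 = g7 XOR g8 = False XOR False = False
g15 = NOT g6 = NOT True = False

g9 = False, g15 = False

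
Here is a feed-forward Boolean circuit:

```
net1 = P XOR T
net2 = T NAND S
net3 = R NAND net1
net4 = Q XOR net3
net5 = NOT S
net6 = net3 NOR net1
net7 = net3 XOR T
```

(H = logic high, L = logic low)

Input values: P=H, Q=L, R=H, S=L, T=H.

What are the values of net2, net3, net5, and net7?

net2 = H; net3 = H; net5 = H; net7 = L

net1 = P XOR T = H XOR H = L
net2 = T NAND S = H NAND L = H
net3 = R NAND net1 = H NAND L = H
net5 = NOT S = NOT L = H
net7 = net3 XOR T = H XOR H = L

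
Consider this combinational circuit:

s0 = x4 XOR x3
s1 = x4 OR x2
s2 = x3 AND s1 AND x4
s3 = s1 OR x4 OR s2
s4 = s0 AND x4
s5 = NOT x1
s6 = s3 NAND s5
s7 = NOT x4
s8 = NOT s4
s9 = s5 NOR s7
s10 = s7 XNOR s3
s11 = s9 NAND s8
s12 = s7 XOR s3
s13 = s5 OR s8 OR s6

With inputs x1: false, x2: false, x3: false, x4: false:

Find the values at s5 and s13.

s5 = true, s13 = true

s0 = x4 XOR x3 = false XOR false = false
s1 = x4 OR x2 = false OR false = false
s2 = x3 AND s1 AND x4 = false AND false AND false = false
s3 = s1 OR x4 OR s2 = false OR false OR false = false
s4 = s0 AND x4 = false AND false = false
s5 = NOT x1 = NOT false = true
s6 = s3 NAND s5 = false NAND true = true
s8 = NOT s4 = NOT false = true
s13 = s5 OR s8 OR s6 = true OR true OR true = true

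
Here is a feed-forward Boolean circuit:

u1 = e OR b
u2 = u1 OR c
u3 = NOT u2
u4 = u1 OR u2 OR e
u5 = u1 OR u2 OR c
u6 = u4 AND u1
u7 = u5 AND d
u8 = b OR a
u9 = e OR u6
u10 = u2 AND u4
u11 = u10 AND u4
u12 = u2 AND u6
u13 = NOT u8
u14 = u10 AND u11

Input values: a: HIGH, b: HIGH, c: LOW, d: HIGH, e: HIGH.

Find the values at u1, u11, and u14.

u1 = HIGH, u11 = HIGH, u14 = HIGH

u1 = e OR b = HIGH OR HIGH = HIGH
u2 = u1 OR c = HIGH OR LOW = HIGH
u4 = u1 OR u2 OR e = HIGH OR HIGH OR HIGH = HIGH
u10 = u2 AND u4 = HIGH AND HIGH = HIGH
u11 = u10 AND u4 = HIGH AND HIGH = HIGH
u14 = u10 AND u11 = HIGH AND HIGH = HIGH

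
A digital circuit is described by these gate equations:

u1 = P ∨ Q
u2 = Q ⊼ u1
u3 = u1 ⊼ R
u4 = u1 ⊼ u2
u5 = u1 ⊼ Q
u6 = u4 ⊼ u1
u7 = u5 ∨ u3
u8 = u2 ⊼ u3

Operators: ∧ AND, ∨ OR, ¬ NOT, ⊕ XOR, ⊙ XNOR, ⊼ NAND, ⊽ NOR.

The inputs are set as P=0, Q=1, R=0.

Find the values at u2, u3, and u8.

u2 = 0; u3 = 1; u8 = 1

u1 = P OR Q = 0 OR 1 = 1
u2 = Q NAND u1 = 1 NAND 1 = 0
u3 = u1 NAND R = 1 NAND 0 = 1
u8 = u2 NAND u3 = 0 NAND 1 = 1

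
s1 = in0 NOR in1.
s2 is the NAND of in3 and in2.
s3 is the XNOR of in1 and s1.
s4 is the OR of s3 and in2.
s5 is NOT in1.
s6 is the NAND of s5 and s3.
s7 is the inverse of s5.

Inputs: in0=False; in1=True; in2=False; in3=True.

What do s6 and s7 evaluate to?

s1 = in0 NOR in1 = False NOR True = False
s3 = in1 XNOR s1 = True XNOR False = False
s5 = NOT in1 = NOT True = False
s6 = s5 NAND s3 = False NAND False = True
s7 = NOT s5 = NOT False = True

s6 = True, s7 = True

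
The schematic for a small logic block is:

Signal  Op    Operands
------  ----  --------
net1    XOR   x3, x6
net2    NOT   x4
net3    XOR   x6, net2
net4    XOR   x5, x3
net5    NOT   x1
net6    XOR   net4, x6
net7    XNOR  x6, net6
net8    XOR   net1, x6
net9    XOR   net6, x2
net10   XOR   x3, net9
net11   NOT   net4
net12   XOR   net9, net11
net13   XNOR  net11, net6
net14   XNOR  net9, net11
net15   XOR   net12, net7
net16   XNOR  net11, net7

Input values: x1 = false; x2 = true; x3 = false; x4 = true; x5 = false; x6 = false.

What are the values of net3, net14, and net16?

net2 = NOT x4 = NOT true = false
net3 = x6 XOR net2 = false XOR false = false
net4 = x5 XOR x3 = false XOR false = false
net6 = net4 XOR x6 = false XOR false = false
net7 = x6 XNOR net6 = false XNOR false = true
net9 = net6 XOR x2 = false XOR true = true
net11 = NOT net4 = NOT false = true
net14 = net9 XNOR net11 = true XNOR true = true
net16 = net11 XNOR net7 = true XNOR true = true

net3 = false, net14 = true, net16 = true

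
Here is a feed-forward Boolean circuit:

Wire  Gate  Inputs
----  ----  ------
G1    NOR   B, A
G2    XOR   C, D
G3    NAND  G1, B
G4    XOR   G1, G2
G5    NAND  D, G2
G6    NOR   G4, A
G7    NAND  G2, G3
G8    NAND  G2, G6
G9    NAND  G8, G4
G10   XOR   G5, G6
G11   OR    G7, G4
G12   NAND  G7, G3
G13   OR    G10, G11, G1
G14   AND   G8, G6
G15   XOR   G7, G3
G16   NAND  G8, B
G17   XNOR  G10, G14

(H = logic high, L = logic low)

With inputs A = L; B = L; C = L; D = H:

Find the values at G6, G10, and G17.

G6 = H; G10 = H; G17 = L

G1 = B NOR A = L NOR L = H
G2 = C XOR D = L XOR H = H
G4 = G1 XOR G2 = H XOR H = L
G5 = D NAND G2 = H NAND H = L
G6 = G4 NOR A = L NOR L = H
G8 = G2 NAND G6 = H NAND H = L
G10 = G5 XOR G6 = L XOR H = H
G14 = G8 AND G6 = L AND H = L
G17 = G10 XNOR G14 = H XNOR L = L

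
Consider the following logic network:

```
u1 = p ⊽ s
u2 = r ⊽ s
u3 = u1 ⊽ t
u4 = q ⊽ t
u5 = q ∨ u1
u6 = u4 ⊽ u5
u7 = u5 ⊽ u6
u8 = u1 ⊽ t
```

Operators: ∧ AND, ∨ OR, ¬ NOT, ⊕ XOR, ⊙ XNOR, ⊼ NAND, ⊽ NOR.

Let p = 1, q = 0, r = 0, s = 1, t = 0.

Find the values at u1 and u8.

u1 = p NOR s = 1 NOR 1 = 0
u8 = u1 NOR t = 0 NOR 0 = 1

u1 = 0, u8 = 1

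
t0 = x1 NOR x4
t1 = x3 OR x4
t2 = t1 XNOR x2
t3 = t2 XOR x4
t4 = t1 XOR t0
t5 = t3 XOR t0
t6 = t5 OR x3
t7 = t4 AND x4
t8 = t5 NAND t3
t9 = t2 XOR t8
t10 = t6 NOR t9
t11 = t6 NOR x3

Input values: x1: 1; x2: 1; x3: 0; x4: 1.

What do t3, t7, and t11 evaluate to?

t0 = x1 NOR x4 = 1 NOR 1 = 0
t1 = x3 OR x4 = 0 OR 1 = 1
t2 = t1 XNOR x2 = 1 XNOR 1 = 1
t3 = t2 XOR x4 = 1 XOR 1 = 0
t4 = t1 XOR t0 = 1 XOR 0 = 1
t5 = t3 XOR t0 = 0 XOR 0 = 0
t6 = t5 OR x3 = 0 OR 0 = 0
t7 = t4 AND x4 = 1 AND 1 = 1
t11 = t6 NOR x3 = 0 NOR 0 = 1

t3 = 0  t7 = 1  t11 = 1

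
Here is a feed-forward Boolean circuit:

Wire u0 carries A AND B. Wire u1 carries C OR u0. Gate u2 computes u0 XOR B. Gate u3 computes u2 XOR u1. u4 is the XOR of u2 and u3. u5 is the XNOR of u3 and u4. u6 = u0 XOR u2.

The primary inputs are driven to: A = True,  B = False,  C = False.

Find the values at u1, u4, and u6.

u1 = False  u4 = False  u6 = False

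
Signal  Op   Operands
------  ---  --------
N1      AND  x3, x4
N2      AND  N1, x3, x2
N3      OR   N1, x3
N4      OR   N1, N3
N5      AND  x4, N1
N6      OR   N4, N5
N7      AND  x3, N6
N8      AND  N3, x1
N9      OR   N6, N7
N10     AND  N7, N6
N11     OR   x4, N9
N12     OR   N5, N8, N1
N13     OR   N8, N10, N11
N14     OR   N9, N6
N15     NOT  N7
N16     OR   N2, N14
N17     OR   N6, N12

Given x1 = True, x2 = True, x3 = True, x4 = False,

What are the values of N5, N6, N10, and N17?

N5 = False; N6 = True; N10 = True; N17 = True

N1 = x3 AND x4 = True AND False = False
N3 = N1 OR x3 = False OR True = True
N4 = N1 OR N3 = False OR True = True
N5 = x4 AND N1 = False AND False = False
N6 = N4 OR N5 = True OR False = True
N7 = x3 AND N6 = True AND True = True
N8 = N3 AND x1 = True AND True = True
N10 = N7 AND N6 = True AND True = True
N12 = N5 OR N8 OR N1 = False OR True OR False = True
N17 = N6 OR N12 = True OR True = True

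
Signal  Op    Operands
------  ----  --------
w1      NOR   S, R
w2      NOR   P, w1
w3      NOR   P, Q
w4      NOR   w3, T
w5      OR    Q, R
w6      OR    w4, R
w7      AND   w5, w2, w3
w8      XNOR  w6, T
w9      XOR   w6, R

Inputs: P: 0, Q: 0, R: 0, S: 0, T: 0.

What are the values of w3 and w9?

w3 = P NOR Q = 0 NOR 0 = 1
w4 = w3 NOR T = 1 NOR 0 = 0
w6 = w4 OR R = 0 OR 0 = 0
w9 = w6 XOR R = 0 XOR 0 = 0

w3 = 1, w9 = 0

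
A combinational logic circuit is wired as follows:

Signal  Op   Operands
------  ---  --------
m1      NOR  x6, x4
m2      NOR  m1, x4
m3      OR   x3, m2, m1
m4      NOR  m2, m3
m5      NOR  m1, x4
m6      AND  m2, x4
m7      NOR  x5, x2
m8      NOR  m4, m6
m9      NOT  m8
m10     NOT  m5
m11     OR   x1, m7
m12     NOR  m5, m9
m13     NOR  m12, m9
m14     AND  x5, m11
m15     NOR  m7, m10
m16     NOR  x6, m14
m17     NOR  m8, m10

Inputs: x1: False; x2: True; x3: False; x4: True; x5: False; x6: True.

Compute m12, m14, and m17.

m12 = False; m14 = False; m17 = False

m1 = x6 NOR x4 = True NOR True = False
m2 = m1 NOR x4 = False NOR True = False
m3 = x3 OR m2 OR m1 = False OR False OR False = False
m4 = m2 NOR m3 = False NOR False = True
m5 = m1 NOR x4 = False NOR True = False
m6 = m2 AND x4 = False AND True = False
m7 = x5 NOR x2 = False NOR True = False
m8 = m4 NOR m6 = True NOR False = False
m9 = NOT m8 = NOT False = True
m10 = NOT m5 = NOT False = True
m11 = x1 OR m7 = False OR False = False
m12 = m5 NOR m9 = False NOR True = False
m14 = x5 AND m11 = False AND False = False
m17 = m8 NOR m10 = False NOR True = False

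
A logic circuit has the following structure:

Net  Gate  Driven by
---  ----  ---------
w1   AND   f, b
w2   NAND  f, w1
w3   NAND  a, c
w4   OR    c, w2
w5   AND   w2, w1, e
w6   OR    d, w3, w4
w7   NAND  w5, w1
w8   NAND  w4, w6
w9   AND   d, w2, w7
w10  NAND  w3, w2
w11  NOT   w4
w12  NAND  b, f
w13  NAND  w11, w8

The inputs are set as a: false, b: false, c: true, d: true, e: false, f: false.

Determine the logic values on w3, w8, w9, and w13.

w3 = true; w8 = false; w9 = true; w13 = true

w1 = f AND b = false AND false = false
w2 = f NAND w1 = false NAND false = true
w3 = a NAND c = false NAND true = true
w4 = c OR w2 = true OR true = true
w5 = w2 AND w1 AND e = true AND false AND false = false
w6 = d OR w3 OR w4 = true OR true OR true = true
w7 = w5 NAND w1 = false NAND false = true
w8 = w4 NAND w6 = true NAND true = false
w9 = d AND w2 AND w7 = true AND true AND true = true
w11 = NOT w4 = NOT true = false
w13 = w11 NAND w8 = false NAND false = true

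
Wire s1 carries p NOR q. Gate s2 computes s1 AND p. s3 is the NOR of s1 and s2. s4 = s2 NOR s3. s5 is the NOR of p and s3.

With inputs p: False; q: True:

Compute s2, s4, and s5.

s2 = False, s4 = False, s5 = False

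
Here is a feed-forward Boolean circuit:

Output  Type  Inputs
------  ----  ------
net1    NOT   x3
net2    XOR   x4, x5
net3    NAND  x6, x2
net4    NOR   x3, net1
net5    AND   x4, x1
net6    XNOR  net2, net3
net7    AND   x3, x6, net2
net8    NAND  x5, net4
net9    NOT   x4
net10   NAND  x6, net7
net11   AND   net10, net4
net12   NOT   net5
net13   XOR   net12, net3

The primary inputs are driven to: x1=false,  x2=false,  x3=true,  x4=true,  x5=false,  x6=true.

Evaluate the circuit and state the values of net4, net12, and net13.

net1 = NOT x3 = NOT true = false
net3 = x6 NAND x2 = true NAND false = true
net4 = x3 NOR net1 = true NOR false = false
net5 = x4 AND x1 = true AND false = false
net12 = NOT net5 = NOT false = true
net13 = net12 XOR net3 = true XOR true = false

net4 = false  net12 = true  net13 = false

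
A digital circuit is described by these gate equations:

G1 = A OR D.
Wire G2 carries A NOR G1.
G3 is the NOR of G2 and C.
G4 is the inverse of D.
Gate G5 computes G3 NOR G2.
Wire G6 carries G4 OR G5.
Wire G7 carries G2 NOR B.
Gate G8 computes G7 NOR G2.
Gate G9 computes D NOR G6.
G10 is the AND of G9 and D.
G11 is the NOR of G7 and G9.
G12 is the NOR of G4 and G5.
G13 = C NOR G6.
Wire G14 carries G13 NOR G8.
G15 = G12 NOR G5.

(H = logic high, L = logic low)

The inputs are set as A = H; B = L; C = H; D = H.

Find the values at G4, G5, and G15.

G1 = A OR D = H OR H = H
G2 = A NOR G1 = H NOR H = L
G3 = G2 NOR C = L NOR H = L
G4 = NOT D = NOT H = L
G5 = G3 NOR G2 = L NOR L = H
G12 = G4 NOR G5 = L NOR H = L
G15 = G12 NOR G5 = L NOR H = L

G4 = L, G5 = H, G15 = L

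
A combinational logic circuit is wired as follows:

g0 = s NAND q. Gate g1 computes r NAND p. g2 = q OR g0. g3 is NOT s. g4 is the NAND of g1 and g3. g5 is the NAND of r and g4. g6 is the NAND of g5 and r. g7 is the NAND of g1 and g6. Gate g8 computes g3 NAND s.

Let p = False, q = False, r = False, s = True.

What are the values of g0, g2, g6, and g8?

g0 = True, g2 = True, g6 = True, g8 = True

g0 = s NAND q = True NAND False = True
g1 = r NAND p = False NAND False = True
g2 = q OR g0 = False OR True = True
g3 = NOT s = NOT True = False
g4 = g1 NAND g3 = True NAND False = True
g5 = r NAND g4 = False NAND True = True
g6 = g5 NAND r = True NAND False = True
g8 = g3 NAND s = False NAND True = True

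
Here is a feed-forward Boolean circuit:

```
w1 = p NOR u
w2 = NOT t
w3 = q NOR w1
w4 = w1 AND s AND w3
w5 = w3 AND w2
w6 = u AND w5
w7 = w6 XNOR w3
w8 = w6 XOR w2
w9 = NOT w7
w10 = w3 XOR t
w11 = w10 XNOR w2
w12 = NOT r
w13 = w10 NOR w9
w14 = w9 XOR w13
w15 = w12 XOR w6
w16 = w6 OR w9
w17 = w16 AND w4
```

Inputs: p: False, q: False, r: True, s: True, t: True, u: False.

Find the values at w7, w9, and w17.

w1 = p NOR u = False NOR False = True
w2 = NOT t = NOT True = False
w3 = q NOR w1 = False NOR True = False
w4 = w1 AND s AND w3 = True AND True AND False = False
w5 = w3 AND w2 = False AND False = False
w6 = u AND w5 = False AND False = False
w7 = w6 XNOR w3 = False XNOR False = True
w9 = NOT w7 = NOT True = False
w16 = w6 OR w9 = False OR False = False
w17 = w16 AND w4 = False AND False = False

w7 = True  w9 = False  w17 = False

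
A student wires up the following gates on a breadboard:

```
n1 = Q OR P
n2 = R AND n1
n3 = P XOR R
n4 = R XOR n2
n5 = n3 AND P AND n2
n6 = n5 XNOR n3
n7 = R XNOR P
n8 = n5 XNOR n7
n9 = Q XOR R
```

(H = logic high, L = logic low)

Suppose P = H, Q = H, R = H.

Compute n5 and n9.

n1 = Q OR P = H OR H = H
n2 = R AND n1 = H AND H = H
n3 = P XOR R = H XOR H = L
n5 = n3 AND P AND n2 = L AND H AND H = L
n9 = Q XOR R = H XOR H = L

n5 = L  n9 = L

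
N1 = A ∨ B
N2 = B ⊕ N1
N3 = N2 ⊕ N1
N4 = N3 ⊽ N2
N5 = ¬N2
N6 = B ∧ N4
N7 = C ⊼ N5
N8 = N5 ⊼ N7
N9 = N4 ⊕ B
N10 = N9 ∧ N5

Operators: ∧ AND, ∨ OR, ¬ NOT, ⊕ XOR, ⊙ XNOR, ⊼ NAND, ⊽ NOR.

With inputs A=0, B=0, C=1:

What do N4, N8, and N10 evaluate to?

N1 = A OR B = 0 OR 0 = 0
N2 = B XOR N1 = 0 XOR 0 = 0
N3 = N2 XOR N1 = 0 XOR 0 = 0
N4 = N3 NOR N2 = 0 NOR 0 = 1
N5 = NOT N2 = NOT 0 = 1
N7 = C NAND N5 = 1 NAND 1 = 0
N8 = N5 NAND N7 = 1 NAND 0 = 1
N9 = N4 XOR B = 1 XOR 0 = 1
N10 = N9 AND N5 = 1 AND 1 = 1

N4 = 1  N8 = 1  N10 = 1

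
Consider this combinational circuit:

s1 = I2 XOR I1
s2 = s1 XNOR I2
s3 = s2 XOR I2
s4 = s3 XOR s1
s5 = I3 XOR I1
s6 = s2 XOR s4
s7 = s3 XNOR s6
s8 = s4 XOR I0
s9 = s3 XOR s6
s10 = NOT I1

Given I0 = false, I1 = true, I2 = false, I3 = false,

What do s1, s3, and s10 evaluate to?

s1 = I2 XOR I1 = false XOR true = true
s2 = s1 XNOR I2 = true XNOR false = false
s3 = s2 XOR I2 = false XOR false = false
s10 = NOT I1 = NOT true = false

s1 = true, s3 = false, s10 = false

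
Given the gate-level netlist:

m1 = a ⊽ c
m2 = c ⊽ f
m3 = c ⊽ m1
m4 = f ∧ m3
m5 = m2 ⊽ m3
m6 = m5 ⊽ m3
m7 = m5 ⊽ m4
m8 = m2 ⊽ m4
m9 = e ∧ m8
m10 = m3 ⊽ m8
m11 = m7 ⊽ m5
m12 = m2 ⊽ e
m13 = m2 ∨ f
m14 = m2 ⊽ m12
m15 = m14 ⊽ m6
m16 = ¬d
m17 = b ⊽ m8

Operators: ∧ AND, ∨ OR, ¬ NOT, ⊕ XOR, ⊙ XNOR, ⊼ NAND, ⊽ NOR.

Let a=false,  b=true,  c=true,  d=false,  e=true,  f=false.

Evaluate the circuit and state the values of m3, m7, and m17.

m3 = false; m7 = false; m17 = false

m1 = a NOR c = false NOR true = false
m2 = c NOR f = true NOR false = false
m3 = c NOR m1 = true NOR false = false
m4 = f AND m3 = false AND false = false
m5 = m2 NOR m3 = false NOR false = true
m7 = m5 NOR m4 = true NOR false = false
m8 = m2 NOR m4 = false NOR false = true
m17 = b NOR m8 = true NOR true = false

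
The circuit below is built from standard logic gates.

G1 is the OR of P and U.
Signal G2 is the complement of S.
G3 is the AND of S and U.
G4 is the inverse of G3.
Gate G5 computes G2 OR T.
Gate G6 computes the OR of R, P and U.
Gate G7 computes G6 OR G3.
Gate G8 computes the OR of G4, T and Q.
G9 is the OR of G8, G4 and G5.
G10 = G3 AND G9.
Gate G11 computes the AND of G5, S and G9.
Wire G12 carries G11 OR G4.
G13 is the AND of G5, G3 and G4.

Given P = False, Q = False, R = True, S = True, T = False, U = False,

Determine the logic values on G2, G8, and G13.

G2 = NOT S = NOT True = False
G3 = S AND U = True AND False = False
G4 = NOT G3 = NOT False = True
G5 = G2 OR T = False OR False = False
G8 = G4 OR T OR Q = True OR False OR False = True
G13 = G5 AND G3 AND G4 = False AND False AND True = False

G2 = False, G8 = True, G13 = False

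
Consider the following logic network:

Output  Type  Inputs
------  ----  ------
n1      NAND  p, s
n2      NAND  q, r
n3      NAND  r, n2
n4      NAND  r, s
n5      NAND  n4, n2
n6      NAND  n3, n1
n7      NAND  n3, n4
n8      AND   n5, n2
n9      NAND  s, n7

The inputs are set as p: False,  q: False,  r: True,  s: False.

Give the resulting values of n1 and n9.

n1 = p NAND s = False NAND False = True
n2 = q NAND r = False NAND True = True
n3 = r NAND n2 = True NAND True = False
n4 = r NAND s = True NAND False = True
n7 = n3 NAND n4 = False NAND True = True
n9 = s NAND n7 = False NAND True = True

n1 = True; n9 = True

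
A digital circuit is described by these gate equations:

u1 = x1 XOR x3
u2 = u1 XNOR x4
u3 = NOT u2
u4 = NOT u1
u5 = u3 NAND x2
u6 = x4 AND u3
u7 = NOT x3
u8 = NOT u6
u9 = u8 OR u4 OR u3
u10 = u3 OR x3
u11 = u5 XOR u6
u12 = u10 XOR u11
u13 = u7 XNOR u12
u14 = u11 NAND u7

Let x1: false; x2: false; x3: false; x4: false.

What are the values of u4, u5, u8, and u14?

u1 = x1 XOR x3 = false XOR false = false
u2 = u1 XNOR x4 = false XNOR false = true
u3 = NOT u2 = NOT true = false
u4 = NOT u1 = NOT false = true
u5 = u3 NAND x2 = false NAND false = true
u6 = x4 AND u3 = false AND false = false
u7 = NOT x3 = NOT false = true
u8 = NOT u6 = NOT false = true
u11 = u5 XOR u6 = true XOR false = true
u14 = u11 NAND u7 = true NAND true = false

u4 = true  u5 = true  u8 = true  u14 = false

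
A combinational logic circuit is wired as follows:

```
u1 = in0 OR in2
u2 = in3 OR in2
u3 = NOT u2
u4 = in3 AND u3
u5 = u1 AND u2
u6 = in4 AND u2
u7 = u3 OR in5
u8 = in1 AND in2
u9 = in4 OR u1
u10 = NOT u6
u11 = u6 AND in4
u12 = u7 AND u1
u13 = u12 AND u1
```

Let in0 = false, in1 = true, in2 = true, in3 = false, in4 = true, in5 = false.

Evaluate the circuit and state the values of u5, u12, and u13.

u1 = in0 OR in2 = false OR true = true
u2 = in3 OR in2 = false OR true = true
u3 = NOT u2 = NOT true = false
u5 = u1 AND u2 = true AND true = true
u7 = u3 OR in5 = false OR false = false
u12 = u7 AND u1 = false AND true = false
u13 = u12 AND u1 = false AND true = false

u5 = true, u12 = false, u13 = false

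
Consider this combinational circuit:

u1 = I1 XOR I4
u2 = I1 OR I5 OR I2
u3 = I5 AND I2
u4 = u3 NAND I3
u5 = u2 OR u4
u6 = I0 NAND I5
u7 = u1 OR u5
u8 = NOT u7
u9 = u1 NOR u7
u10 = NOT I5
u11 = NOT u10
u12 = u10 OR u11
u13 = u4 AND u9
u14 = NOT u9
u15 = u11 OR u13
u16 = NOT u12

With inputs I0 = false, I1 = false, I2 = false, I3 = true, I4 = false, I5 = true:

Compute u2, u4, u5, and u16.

u2 = I1 OR I5 OR I2 = false OR true OR false = true
u3 = I5 AND I2 = true AND false = false
u4 = u3 NAND I3 = false NAND true = true
u5 = u2 OR u4 = true OR true = true
u10 = NOT I5 = NOT true = false
u11 = NOT u10 = NOT false = true
u12 = u10 OR u11 = false OR true = true
u16 = NOT u12 = NOT true = false

u2 = true  u4 = true  u5 = true  u16 = false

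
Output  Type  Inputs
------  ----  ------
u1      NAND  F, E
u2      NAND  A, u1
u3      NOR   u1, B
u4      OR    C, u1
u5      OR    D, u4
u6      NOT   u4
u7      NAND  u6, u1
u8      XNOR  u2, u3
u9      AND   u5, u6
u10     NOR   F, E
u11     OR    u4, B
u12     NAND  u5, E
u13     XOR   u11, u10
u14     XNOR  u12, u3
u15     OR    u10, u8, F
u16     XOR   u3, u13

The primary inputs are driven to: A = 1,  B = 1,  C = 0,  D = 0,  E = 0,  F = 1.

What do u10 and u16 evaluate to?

u10 = 0, u16 = 1

u1 = F NAND E = 1 NAND 0 = 1
u3 = u1 NOR B = 1 NOR 1 = 0
u4 = C OR u1 = 0 OR 1 = 1
u10 = F NOR E = 1 NOR 0 = 0
u11 = u4 OR B = 1 OR 1 = 1
u13 = u11 XOR u10 = 1 XOR 0 = 1
u16 = u3 XOR u13 = 0 XOR 1 = 1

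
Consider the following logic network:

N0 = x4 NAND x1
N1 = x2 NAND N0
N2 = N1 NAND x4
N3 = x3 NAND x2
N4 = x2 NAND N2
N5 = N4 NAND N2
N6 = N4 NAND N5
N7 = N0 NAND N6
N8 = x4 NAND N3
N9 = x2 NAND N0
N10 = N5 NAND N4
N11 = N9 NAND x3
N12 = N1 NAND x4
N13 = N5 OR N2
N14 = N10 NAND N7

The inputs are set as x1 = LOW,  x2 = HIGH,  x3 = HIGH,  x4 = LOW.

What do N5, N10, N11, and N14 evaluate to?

N5 = HIGH  N10 = HIGH  N11 = HIGH  N14 = HIGH

N0 = x4 NAND x1 = LOW NAND LOW = HIGH
N1 = x2 NAND N0 = HIGH NAND HIGH = LOW
N2 = N1 NAND x4 = LOW NAND LOW = HIGH
N4 = x2 NAND N2 = HIGH NAND HIGH = LOW
N5 = N4 NAND N2 = LOW NAND HIGH = HIGH
N6 = N4 NAND N5 = LOW NAND HIGH = HIGH
N7 = N0 NAND N6 = HIGH NAND HIGH = LOW
N9 = x2 NAND N0 = HIGH NAND HIGH = LOW
N10 = N5 NAND N4 = HIGH NAND LOW = HIGH
N11 = N9 NAND x3 = LOW NAND HIGH = HIGH
N14 = N10 NAND N7 = HIGH NAND LOW = HIGH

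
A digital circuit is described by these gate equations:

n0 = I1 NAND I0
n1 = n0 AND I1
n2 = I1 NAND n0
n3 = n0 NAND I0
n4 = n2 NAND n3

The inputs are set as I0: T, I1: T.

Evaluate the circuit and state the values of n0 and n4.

n0 = F  n4 = F

n0 = I1 NAND I0 = T NAND T = F
n2 = I1 NAND n0 = T NAND F = T
n3 = n0 NAND I0 = F NAND T = T
n4 = n2 NAND n3 = T NAND T = F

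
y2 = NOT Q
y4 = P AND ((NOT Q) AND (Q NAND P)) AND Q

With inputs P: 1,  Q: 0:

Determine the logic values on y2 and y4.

y2 = 1; y4 = 0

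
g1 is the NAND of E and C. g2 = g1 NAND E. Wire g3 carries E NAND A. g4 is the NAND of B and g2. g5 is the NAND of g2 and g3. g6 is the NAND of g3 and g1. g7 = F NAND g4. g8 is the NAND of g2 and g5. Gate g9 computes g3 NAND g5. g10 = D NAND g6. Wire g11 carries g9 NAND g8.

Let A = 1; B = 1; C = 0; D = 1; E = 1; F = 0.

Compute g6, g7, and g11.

g1 = E NAND C = 1 NAND 0 = 1
g2 = g1 NAND E = 1 NAND 1 = 0
g3 = E NAND A = 1 NAND 1 = 0
g4 = B NAND g2 = 1 NAND 0 = 1
g5 = g2 NAND g3 = 0 NAND 0 = 1
g6 = g3 NAND g1 = 0 NAND 1 = 1
g7 = F NAND g4 = 0 NAND 1 = 1
g8 = g2 NAND g5 = 0 NAND 1 = 1
g9 = g3 NAND g5 = 0 NAND 1 = 1
g11 = g9 NAND g8 = 1 NAND 1 = 0

g6 = 1; g7 = 1; g11 = 0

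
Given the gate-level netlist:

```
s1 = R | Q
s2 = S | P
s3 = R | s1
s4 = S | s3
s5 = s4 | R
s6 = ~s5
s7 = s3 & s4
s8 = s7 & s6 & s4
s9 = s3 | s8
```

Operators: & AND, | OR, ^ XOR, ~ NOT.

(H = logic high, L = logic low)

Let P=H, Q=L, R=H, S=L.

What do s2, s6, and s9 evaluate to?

s2 = H, s6 = L, s9 = H

s1 = R OR Q = H OR L = H
s2 = S OR P = L OR H = H
s3 = R OR s1 = H OR H = H
s4 = S OR s3 = L OR H = H
s5 = s4 OR R = H OR H = H
s6 = NOT s5 = NOT H = L
s7 = s3 AND s4 = H AND H = H
s8 = s7 AND s6 AND s4 = H AND L AND H = L
s9 = s3 OR s8 = H OR L = H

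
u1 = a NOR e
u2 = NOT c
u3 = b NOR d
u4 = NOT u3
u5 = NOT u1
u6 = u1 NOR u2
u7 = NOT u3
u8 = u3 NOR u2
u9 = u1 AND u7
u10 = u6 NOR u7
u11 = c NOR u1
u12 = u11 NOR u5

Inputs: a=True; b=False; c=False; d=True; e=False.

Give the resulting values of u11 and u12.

u11 = True; u12 = False

u1 = a NOR e = True NOR False = False
u5 = NOT u1 = NOT False = True
u11 = c NOR u1 = False NOR False = True
u12 = u11 NOR u5 = True NOR True = False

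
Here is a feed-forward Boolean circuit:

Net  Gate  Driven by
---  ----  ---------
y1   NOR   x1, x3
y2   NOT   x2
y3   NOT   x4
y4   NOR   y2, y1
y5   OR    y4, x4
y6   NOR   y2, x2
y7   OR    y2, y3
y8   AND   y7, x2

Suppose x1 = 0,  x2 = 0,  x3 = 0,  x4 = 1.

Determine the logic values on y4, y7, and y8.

y4 = 0; y7 = 1; y8 = 0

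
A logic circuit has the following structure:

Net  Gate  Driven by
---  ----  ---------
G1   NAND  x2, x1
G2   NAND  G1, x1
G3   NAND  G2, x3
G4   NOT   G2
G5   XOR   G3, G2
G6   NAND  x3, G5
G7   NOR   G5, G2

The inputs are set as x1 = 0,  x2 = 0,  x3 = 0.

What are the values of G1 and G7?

G1 = 1, G7 = 0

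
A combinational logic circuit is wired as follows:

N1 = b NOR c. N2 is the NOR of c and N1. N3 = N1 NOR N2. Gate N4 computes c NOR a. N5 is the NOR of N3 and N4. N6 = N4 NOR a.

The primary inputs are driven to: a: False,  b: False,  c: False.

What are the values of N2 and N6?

N2 = False; N6 = False

N1 = b NOR c = False NOR False = True
N2 = c NOR N1 = False NOR True = False
N4 = c NOR a = False NOR False = True
N6 = N4 NOR a = True NOR False = False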